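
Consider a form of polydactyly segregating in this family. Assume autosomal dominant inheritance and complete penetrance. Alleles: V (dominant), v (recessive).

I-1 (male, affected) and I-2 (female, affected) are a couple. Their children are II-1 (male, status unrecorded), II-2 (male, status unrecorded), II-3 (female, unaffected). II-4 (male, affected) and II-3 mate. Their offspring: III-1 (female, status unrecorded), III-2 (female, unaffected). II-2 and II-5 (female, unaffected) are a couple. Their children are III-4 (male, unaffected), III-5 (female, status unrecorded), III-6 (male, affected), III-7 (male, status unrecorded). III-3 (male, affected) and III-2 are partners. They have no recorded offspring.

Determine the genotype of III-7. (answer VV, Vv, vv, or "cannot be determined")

III-7's phenotype is unrecorded, and no parent or child forces a single allele at both positions; consistent genotype assignments exist with III-7 as Vv or vv.

cannot be determined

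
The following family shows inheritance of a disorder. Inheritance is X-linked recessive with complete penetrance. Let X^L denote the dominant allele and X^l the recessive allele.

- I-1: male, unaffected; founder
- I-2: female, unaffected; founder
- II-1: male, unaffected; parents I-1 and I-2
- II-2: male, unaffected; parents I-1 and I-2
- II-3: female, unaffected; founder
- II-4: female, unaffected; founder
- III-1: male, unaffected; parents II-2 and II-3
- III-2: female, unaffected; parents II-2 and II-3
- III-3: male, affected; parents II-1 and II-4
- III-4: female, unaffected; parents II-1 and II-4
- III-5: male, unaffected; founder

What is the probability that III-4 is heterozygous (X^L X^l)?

II-1 is unaffected, so II-1 is X^L Y.
II-4 is unaffected so carries L and passed l to III-3 (X^l Y), so II-4 is X^L X^l.
Their cross gives offspring ratios 1/2 X^L X^L : 1/2 X^L X^l. Conditioning on III-4 being unaffected, P(X^L X^l) = 1/2 / 1 = 1/2.

1/2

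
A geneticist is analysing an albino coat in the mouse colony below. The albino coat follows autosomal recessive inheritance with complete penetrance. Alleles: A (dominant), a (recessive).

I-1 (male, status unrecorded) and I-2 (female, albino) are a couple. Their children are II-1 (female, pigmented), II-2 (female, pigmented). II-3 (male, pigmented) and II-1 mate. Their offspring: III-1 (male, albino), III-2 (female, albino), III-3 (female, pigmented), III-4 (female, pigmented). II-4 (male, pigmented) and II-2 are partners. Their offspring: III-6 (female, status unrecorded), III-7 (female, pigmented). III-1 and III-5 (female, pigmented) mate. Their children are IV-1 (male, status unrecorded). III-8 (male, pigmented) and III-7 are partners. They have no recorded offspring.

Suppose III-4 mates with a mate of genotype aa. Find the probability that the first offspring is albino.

II-3 is pigmented so carries A and passed a to III-1 (aa), so II-3 is Aa.
II-1 is pigmented so carries A and received a from I-2 (aa), so II-1 is Aa.
III-4 is a pigmented offspring of II-3 (Aa) × II-1 (Aa), whose cross gives 1/4 AA : 1/2 Aa : 1/4 aa; conditioning on being pigmented, III-4 is AA with probability 1/3, Aa with probability 2/3.
Summing over parental genotype combinations, P(offspring is albino) = 2/3·1/2 = 1/3.

1/3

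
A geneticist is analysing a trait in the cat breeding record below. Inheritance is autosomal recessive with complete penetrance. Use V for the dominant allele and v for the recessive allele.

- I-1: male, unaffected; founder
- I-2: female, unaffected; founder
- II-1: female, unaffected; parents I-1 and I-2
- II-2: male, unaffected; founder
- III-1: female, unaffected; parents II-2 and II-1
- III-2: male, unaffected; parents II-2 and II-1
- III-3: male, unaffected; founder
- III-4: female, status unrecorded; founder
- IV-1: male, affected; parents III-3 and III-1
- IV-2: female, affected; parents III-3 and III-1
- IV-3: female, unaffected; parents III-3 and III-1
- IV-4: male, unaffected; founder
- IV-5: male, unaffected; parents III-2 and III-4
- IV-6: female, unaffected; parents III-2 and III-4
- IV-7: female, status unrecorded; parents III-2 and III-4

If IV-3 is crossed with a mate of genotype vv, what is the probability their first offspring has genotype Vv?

2/3

III-3 is unaffected so carries V and passed v to IV-1 (vv), so III-3 is Vv.
III-1 is unaffected so carries V and passed v to IV-1 (vv), so III-1 is Vv.
IV-3 is an unaffected offspring of III-3 (Vv) × III-1 (Vv), whose cross gives 1/4 VV : 1/2 Vv : 1/4 vv; conditioning on being unaffected, IV-3 is VV with probability 1/3, Vv with probability 2/3.
Summing over parental genotype combinations, P(offspring has genotype Vv) = 1/3·1 + 2/3·1/2 = 2/3.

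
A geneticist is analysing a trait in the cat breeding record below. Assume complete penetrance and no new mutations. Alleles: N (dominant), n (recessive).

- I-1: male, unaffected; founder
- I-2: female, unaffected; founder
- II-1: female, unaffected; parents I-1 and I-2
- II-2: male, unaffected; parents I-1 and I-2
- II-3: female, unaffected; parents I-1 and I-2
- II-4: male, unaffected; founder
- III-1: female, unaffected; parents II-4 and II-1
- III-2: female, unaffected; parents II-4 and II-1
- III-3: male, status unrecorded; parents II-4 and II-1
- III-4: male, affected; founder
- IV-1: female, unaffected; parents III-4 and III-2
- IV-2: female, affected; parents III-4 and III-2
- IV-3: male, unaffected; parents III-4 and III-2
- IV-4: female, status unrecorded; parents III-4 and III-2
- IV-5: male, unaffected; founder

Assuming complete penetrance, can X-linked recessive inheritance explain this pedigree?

A consistent assignment under X-linked recessive exists: I-1 X^N Y, I-2 X^N X^n, II-1 X^N X^n, II-2 X^N Y, II-3 X^N X^N, II-4 X^N Y, III-1 X^N X^N, III-2 X^N X^n, III-3 X^N Y, III-4 X^n Y, IV-1 X^N X^n, IV-2 X^n X^n, IV-3 X^N Y, IV-4 X^N X^n, IV-5 X^N Y.
In this assignment every recorded phenotype matches its genotype and every non-founder's genotype is obtainable from its parents' genotypes, so the pedigree is consistent.

Yes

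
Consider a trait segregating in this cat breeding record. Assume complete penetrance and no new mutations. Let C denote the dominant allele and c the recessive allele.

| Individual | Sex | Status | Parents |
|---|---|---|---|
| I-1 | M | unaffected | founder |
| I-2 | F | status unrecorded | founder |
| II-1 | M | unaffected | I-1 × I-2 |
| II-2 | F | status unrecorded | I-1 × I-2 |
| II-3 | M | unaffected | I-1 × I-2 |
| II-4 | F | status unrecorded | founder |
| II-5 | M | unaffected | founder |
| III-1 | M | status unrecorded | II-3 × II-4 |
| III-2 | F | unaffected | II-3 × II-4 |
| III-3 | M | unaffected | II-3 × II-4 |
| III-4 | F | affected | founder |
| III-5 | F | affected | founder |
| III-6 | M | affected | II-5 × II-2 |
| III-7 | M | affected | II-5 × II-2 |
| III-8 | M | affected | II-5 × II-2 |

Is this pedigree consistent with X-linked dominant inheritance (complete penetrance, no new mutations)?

Yes

A consistent assignment under X-linked dominant exists: I-1 X^c Y, I-2 X^C X^c, II-1 X^c Y, II-2 X^C X^c, II-3 X^c Y, II-4 X^C X^c, II-5 X^c Y, III-1 X^C Y, III-2 X^c X^c, III-3 X^c Y, III-4 X^C X^C, III-5 X^C X^C, III-6 X^C Y, III-7 X^C Y, III-8 X^C Y.
In this assignment every recorded phenotype matches its genotype and every non-founder's genotype is obtainable from its parents' genotypes, so the pedigree is consistent.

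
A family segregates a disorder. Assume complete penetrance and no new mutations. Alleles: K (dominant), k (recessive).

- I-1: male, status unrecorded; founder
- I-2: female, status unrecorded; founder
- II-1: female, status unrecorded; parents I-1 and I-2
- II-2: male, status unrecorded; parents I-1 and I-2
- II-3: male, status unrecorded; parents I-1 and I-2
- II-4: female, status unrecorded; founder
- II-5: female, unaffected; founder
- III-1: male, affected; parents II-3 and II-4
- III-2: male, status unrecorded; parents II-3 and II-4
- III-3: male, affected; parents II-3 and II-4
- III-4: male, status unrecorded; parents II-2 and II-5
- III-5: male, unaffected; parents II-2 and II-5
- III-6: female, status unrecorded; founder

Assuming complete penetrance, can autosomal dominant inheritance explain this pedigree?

A consistent assignment under autosomal dominant exists: I-1 KK, I-2 Kk, II-1 KK, II-2 Kk, II-3 KK, II-4 KK, II-5 kk, III-1 KK, III-2 KK, III-3 KK, III-4 Kk, III-5 kk, III-6 KK.
In this assignment every recorded phenotype matches its genotype and every non-founder's genotype is obtainable from its parents' genotypes, so the pedigree is consistent.

Yes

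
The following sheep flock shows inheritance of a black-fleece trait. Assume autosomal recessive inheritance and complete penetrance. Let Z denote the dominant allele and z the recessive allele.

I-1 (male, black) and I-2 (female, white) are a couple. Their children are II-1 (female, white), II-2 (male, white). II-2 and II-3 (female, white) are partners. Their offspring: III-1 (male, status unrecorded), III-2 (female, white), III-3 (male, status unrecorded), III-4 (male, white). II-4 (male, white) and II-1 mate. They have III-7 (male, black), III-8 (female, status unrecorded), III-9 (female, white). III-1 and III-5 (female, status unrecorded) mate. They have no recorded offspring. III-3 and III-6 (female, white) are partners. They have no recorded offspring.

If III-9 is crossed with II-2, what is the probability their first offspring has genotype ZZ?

II-4 is white so carries Z and passed z to III-7 (zz), so II-4 is Zz.
II-1 is white so carries Z and received z from I-1 (zz), so II-1 is Zz.
III-9 is a white offspring of II-4 (Zz) × II-1 (Zz), whose cross gives 1/4 ZZ : 1/2 Zz : 1/4 zz; conditioning on being white, III-9 is ZZ with probability 1/3, Zz with probability 2/3.
II-2 is white so carries Z and received z from I-1 (zz), so II-2 is Zz.
Summing over parental genotype combinations, P(offspring has genotype ZZ) = 1/3·1/2 + 2/3·1/4 = 1/3.

1/3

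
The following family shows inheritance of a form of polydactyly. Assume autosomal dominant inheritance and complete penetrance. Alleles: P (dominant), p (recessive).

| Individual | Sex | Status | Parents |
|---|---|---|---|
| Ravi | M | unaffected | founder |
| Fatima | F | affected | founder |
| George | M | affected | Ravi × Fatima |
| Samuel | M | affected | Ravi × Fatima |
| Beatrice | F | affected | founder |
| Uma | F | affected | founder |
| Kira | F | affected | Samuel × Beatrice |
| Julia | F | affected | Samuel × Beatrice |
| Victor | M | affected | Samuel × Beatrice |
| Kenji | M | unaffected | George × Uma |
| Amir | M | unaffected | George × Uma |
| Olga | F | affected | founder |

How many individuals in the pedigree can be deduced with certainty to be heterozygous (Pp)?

Obligate heterozygotes: George is affected so carries P and received p from Ravi (pp), so George is Pp; Samuel is affected so carries P and received p from Ravi (pp), so Samuel is Pp; Uma is affected so carries P and passed p to Kenji (pp), so Uma is Pp.
Every other individual is either homozygous by phenotype or has at least one consistent homozygous assignment, so the count is 3.

3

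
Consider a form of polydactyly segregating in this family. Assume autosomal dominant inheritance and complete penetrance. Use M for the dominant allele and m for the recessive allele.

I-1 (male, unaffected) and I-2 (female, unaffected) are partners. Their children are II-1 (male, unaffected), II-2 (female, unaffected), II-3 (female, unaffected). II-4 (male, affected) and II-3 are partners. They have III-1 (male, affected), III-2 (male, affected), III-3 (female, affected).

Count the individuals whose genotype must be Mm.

Obligate heterozygotes: III-1 is affected so carries M and received m from II-3 (mm), so III-1 is Mm; III-2 is affected so carries M and received m from II-3 (mm), so III-2 is Mm; III-3 is affected so carries M and received m from II-3 (mm), so III-3 is Mm.
Every other individual is either homozygous by phenotype or has at least one consistent homozygous assignment, so the count is 3.

3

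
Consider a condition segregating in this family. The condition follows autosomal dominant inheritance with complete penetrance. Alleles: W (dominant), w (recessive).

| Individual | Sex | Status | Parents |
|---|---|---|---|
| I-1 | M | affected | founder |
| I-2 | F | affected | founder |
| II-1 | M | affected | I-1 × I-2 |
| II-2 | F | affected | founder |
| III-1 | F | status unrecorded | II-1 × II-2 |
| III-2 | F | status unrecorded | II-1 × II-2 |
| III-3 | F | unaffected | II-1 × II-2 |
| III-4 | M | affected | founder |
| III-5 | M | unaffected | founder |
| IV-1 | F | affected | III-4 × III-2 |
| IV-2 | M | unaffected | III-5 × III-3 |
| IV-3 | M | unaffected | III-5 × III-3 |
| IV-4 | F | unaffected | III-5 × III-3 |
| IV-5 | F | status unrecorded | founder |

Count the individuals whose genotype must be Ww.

2

Obligate heterozygotes: II-1 is affected so carries W and passed w to III-3 (ww), so II-1 is Ww; II-2 is affected so carries W and passed w to III-3 (ww), so II-2 is Ww.
Every other individual is either homozygous by phenotype or has at least one consistent homozygous assignment, so the count is 2.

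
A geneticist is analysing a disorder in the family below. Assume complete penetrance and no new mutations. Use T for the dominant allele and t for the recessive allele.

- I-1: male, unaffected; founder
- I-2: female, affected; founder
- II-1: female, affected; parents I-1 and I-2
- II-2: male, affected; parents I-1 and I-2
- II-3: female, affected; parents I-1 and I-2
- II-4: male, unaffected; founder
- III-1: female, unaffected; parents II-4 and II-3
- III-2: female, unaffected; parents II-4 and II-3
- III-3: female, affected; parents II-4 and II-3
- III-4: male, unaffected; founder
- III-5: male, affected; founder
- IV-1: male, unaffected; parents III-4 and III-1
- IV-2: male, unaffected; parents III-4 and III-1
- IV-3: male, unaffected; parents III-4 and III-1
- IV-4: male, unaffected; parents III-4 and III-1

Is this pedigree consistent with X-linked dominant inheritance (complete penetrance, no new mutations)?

A consistent assignment under X-linked dominant exists: I-1 X^t Y, I-2 X^T X^T, II-1 X^T X^t, II-2 X^T Y, II-3 X^T X^t, II-4 X^t Y, III-1 X^t X^t, III-2 X^t X^t, III-3 X^T X^t, III-4 X^t Y, III-5 X^T Y, IV-1 X^t Y, IV-2 X^t Y, IV-3 X^t Y, IV-4 X^t Y.
In this assignment every recorded phenotype matches its genotype and every non-founder's genotype is obtainable from its parents' genotypes, so the pedigree is consistent.

Yes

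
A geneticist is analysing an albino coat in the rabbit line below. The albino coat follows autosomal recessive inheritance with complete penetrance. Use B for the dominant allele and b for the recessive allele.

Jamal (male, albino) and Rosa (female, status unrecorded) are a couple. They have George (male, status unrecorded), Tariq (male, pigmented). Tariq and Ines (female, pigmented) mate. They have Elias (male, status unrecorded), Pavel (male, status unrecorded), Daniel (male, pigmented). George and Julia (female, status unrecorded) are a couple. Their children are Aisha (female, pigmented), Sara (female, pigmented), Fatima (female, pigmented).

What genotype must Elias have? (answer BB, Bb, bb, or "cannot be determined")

cannot be determined

Elias's phenotype is unrecorded, and no parent or child forces a single allele at both positions; consistent genotype assignments exist with Elias as BB or Bb or bb.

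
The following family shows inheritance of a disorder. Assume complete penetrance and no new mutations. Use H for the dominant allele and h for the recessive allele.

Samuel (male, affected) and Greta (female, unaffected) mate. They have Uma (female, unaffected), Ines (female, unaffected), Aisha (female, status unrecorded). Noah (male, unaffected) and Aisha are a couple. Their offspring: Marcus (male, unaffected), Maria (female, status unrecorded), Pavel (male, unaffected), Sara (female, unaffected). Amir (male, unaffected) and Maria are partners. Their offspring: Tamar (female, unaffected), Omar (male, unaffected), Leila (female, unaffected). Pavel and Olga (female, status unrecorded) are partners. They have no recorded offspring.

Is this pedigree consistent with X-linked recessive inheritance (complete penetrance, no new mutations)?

A consistent assignment under X-linked recessive exists: Samuel X^h Y, Greta X^H X^H, Uma X^H X^h, Ines X^H X^h, Aisha X^H X^h, Noah X^H Y, Marcus X^H Y, Maria X^H X^H, Pavel X^H Y, Sara X^H X^H, Amir X^H Y, Olga X^H X^H, Tamar X^H X^H, Omar X^H Y, Leila X^H X^H.
In this assignment every recorded phenotype matches its genotype and every non-founder's genotype is obtainable from its parents' genotypes, so the pedigree is consistent.

Yes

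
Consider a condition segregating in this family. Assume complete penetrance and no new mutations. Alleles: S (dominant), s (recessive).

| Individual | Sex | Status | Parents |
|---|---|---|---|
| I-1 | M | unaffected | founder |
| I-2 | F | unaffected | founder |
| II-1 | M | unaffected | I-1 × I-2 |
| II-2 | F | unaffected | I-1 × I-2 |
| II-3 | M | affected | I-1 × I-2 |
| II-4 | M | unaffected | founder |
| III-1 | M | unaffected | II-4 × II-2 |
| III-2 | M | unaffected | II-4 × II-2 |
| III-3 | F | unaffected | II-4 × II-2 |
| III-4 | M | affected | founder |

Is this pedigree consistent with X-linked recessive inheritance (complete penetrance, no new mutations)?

Yes

A consistent assignment under X-linked recessive exists: I-1 X^S Y, I-2 X^S X^s, II-1 X^S Y, II-2 X^S X^S, II-3 X^s Y, II-4 X^S Y, III-1 X^S Y, III-2 X^S Y, III-3 X^S X^S, III-4 X^s Y.
In this assignment every recorded phenotype matches its genotype and every non-founder's genotype is obtainable from its parents' genotypes, so the pedigree is consistent.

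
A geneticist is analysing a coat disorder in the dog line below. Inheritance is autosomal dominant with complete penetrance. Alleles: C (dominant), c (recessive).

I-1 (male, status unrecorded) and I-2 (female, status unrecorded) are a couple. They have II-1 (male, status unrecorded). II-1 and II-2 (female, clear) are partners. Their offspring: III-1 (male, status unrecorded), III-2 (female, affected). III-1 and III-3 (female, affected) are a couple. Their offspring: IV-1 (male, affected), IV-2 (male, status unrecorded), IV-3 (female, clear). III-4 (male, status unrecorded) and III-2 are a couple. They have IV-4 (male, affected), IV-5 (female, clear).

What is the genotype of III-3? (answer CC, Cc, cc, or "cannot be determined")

From phenotype alone, III-3 is CC or Cc.
III-3 is affected so carries C and passed c to IV-3 (cc), so III-3 is Cc.

Cc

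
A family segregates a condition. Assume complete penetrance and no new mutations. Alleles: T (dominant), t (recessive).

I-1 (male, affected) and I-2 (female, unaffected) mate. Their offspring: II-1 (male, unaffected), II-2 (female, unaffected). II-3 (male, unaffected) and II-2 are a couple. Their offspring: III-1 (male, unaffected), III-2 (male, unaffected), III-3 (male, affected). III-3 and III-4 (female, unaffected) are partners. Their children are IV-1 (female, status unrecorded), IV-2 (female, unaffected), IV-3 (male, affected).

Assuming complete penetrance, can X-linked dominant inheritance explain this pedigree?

No

Under X-linked dominant, II-2 (unaffected, female) cannot arise from I-1 (affected) × I-2 (unaffected).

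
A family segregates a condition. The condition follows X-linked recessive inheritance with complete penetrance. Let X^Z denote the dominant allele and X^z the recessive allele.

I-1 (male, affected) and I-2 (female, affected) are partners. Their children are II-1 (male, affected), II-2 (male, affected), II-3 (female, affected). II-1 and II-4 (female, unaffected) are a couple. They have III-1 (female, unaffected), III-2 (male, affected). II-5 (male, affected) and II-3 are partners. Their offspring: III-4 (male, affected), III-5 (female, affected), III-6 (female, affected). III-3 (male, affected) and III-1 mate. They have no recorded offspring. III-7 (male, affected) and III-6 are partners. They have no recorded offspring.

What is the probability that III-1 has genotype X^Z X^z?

1

III-1 is unaffected so carries Z and received z from II-1 (X^z Y), so III-1 is X^Z X^z, giving P(X^Z X^z) = 1.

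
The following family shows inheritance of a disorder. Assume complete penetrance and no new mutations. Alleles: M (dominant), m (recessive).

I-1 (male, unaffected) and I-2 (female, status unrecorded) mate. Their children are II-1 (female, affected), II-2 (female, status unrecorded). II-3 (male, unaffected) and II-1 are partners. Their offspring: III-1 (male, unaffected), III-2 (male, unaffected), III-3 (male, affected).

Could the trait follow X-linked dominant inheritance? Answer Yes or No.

Yes

A consistent assignment under X-linked dominant exists: I-1 X^m Y, I-2 X^M X^M, II-1 X^M X^m, II-2 X^M X^m, II-3 X^m Y, III-1 X^m Y, III-2 X^m Y, III-3 X^M Y.
In this assignment every recorded phenotype matches its genotype and every non-founder's genotype is obtainable from its parents' genotypes, so the pedigree is consistent.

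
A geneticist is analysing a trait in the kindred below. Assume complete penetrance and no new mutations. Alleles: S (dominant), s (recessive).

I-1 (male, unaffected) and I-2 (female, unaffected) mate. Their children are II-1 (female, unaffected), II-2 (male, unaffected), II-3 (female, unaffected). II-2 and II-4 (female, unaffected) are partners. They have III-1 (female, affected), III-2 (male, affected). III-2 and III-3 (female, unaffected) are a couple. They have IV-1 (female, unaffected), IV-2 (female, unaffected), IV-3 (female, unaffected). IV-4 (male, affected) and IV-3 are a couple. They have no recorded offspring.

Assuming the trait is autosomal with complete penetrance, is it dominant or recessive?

recessive

II-2 and II-4 are both unaffected yet have an affected child III-1. Under dominance, an affected child requires at least one affected parent, so the trait cannot be dominant.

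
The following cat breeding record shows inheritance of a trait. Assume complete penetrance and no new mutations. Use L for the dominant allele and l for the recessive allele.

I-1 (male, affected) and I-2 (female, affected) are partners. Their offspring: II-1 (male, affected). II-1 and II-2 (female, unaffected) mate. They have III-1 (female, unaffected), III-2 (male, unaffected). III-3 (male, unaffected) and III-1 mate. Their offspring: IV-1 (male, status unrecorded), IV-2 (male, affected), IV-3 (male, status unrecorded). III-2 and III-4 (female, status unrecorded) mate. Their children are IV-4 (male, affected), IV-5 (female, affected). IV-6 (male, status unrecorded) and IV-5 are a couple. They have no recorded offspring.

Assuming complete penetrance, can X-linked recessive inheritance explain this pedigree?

Under X-linked recessive, IV-5 (affected, female) cannot arise from III-2 (unaffected) × III-4 (unrecorded).

No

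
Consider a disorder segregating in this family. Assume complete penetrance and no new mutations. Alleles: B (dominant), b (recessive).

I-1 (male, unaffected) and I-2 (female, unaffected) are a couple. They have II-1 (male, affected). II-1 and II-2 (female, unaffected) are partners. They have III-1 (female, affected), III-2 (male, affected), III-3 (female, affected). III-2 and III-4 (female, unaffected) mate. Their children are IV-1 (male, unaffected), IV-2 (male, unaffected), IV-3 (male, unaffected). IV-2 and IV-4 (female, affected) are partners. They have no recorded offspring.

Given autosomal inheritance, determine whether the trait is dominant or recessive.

recessive

I-1 and I-2 are both unaffected yet have an affected child II-1. Under dominance, an affected child requires at least one affected parent, so the trait cannot be dominant.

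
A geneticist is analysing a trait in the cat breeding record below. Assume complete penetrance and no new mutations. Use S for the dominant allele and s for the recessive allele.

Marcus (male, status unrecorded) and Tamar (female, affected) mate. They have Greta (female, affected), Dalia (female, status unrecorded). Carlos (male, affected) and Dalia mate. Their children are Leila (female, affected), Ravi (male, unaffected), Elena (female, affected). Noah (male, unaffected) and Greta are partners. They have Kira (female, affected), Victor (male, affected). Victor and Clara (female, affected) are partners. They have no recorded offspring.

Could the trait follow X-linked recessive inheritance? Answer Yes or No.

Under X-linked recessive, Kira (affected, female) cannot arise from Noah (unaffected) × Greta (affected).

No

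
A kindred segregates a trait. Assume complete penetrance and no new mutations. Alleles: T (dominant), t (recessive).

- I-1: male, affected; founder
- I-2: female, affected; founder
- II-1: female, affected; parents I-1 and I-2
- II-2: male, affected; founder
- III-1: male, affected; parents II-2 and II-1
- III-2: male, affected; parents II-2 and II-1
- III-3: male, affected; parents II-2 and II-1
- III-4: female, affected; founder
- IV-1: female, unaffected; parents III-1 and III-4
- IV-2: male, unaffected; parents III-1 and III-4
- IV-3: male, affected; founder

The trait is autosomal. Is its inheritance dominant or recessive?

dominant

III-1 and III-4 are both affected yet have an unaffected child IV-1. Under a recessive model two affected parents are homozygous and every child would be affected, so the trait cannot be recessive.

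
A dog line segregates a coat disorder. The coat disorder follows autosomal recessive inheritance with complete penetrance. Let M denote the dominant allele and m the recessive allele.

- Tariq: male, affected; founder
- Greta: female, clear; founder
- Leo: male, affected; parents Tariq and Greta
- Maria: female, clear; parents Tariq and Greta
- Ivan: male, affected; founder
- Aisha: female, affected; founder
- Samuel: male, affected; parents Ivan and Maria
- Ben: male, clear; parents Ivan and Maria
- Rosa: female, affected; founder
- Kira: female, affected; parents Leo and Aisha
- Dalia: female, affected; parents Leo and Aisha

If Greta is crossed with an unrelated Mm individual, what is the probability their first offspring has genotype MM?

1/4

Greta is clear so carries M and passed m to Leo (mm), so Greta is Mm.
The cross gives 1/4 MM : 1/2 Mm : 1/4 mm, so P(offspring has genotype MM) = 1/4.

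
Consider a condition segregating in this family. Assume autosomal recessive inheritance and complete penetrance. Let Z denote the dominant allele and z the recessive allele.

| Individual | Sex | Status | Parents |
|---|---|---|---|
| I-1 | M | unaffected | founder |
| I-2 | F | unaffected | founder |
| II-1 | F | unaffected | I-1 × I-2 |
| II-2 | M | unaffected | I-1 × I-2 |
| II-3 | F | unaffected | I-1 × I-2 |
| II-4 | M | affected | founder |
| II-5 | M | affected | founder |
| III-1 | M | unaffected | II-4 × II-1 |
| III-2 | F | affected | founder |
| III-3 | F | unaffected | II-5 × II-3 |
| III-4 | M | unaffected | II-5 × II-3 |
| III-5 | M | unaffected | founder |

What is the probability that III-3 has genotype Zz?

1

III-3 is unaffected so carries Z and received z from II-5 (zz), so III-3 is Zz, giving P(Zz) = 1.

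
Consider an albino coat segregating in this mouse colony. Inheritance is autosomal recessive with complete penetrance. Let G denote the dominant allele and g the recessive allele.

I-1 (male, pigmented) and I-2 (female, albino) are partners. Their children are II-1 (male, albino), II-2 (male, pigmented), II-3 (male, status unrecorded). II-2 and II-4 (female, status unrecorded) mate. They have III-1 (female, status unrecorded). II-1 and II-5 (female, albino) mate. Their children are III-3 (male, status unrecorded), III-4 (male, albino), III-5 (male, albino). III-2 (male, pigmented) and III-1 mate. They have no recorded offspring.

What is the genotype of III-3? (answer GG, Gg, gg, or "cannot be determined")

gg

From phenotype alone, III-3 is GG or Gg or gg.
III-3 received g from II-1 (gg) and received g from II-5 (gg), so III-3 is gg.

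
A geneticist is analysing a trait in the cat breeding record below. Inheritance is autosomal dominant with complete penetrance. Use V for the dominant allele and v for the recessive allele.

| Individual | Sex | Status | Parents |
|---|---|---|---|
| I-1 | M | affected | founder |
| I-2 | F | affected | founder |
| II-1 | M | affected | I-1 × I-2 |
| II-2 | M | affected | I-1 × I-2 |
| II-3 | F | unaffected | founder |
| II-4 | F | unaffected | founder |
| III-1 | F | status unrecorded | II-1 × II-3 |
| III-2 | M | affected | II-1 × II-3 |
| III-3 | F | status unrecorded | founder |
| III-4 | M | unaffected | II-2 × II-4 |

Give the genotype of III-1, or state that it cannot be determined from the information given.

cannot be determined

III-1's phenotype is unrecorded, and no parent or child forces a single allele at both positions; consistent genotype assignments exist with III-1 as Vv or vv.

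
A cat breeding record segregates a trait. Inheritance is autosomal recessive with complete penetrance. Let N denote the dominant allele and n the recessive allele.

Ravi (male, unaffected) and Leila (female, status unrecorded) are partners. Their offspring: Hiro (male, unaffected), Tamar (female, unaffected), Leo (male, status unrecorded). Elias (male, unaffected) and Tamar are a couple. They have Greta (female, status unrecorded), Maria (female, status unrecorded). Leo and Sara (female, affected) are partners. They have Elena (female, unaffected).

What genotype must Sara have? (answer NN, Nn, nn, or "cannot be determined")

Sara is affected, so Sara is nn.

nn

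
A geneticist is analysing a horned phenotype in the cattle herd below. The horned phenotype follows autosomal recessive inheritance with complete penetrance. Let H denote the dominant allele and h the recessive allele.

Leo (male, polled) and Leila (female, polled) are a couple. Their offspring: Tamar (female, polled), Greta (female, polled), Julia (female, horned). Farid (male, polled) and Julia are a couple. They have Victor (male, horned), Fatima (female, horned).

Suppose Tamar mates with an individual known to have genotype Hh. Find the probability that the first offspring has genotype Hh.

1/2

Leo is polled so carries H and passed h to Julia (hh), so Leo is Hh.
Leila is polled so carries H and passed h to Julia (hh), so Leila is Hh.
Tamar is a polled offspring of Leo (Hh) × Leila (Hh), whose cross gives 1/4 HH : 1/2 Hh : 1/4 hh; conditioning on being polled, Tamar is HH with probability 1/3, Hh with probability 2/3.
Summing over parental genotype combinations, P(offspring has genotype Hh) = 1/3·1/2 + 2/3·1/2 = 1/2.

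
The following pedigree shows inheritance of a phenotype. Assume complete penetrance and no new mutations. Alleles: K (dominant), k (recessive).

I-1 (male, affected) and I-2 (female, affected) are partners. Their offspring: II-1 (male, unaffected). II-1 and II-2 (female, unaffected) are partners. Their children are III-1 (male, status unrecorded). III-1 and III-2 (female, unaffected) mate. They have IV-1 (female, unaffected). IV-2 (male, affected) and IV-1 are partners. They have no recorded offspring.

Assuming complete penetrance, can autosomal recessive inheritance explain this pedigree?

No

Under autosomal recessive, II-1 (unaffected, male) cannot arise from I-1 (affected) × I-2 (affected).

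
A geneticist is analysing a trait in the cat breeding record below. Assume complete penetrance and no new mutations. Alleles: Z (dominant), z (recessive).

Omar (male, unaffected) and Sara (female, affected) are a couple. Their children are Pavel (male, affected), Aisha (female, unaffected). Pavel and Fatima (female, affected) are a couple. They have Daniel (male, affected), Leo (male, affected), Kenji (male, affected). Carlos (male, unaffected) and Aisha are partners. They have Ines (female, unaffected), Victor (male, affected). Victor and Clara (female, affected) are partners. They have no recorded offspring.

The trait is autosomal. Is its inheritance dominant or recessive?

Carlos and Aisha are both unaffected yet have an affected child Victor. Under dominance, an affected child requires at least one affected parent, so the trait cannot be dominant.

recessive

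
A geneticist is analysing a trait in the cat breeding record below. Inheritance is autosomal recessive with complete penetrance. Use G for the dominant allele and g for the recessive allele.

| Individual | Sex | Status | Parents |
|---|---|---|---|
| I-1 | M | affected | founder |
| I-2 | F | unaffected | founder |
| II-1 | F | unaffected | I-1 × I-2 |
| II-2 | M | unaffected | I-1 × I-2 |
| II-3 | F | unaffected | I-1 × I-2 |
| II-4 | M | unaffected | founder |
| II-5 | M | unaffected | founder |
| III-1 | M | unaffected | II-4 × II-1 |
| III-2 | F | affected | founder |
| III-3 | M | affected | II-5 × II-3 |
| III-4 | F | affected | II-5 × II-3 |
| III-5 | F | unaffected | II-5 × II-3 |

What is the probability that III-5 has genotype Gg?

II-5 is unaffected so carries G and passed g to III-3 (gg), so II-5 is Gg.
II-3 is unaffected so carries G and received g from I-1 (gg), so II-3 is Gg.
Their cross gives offspring ratios 1/4 GG : 1/2 Gg : 1/4 gg. Conditioning on III-5 being unaffected, P(Gg) = 1/2 / 3/4 = 2/3.

2/3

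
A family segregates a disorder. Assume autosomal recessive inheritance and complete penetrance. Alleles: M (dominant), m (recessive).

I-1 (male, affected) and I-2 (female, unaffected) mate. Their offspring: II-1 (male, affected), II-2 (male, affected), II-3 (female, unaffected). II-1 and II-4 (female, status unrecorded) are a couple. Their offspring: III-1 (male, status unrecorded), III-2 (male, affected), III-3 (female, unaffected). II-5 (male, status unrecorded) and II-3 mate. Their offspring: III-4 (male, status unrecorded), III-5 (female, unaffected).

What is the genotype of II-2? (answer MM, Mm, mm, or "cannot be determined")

mm

II-2 is affected, so II-2 is mm.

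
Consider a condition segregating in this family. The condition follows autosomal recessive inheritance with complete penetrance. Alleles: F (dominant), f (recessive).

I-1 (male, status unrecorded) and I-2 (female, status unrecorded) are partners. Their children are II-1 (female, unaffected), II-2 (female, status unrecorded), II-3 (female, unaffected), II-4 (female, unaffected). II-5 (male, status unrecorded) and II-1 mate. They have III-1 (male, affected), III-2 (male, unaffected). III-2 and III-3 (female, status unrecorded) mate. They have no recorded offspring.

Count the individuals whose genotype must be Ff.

1

Obligate heterozygotes: II-1 is unaffected so carries F and passed f to III-1 (ff), so II-1 is Ff.
Every other individual is either homozygous by phenotype or has at least one consistent homozygous assignment, so the count is 1.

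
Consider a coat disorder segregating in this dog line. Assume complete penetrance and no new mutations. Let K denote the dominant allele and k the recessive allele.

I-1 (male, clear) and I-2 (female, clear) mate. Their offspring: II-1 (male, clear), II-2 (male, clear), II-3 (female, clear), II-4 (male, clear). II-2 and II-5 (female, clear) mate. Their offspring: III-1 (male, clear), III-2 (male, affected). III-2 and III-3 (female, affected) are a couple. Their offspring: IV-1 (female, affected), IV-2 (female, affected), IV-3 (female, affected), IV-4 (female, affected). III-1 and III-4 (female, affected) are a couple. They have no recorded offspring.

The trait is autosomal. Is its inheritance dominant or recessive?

recessive

II-2 and II-5 are both clear yet have an affected child III-2. Under dominance, an affected child requires at least one affected parent, so the trait cannot be dominant.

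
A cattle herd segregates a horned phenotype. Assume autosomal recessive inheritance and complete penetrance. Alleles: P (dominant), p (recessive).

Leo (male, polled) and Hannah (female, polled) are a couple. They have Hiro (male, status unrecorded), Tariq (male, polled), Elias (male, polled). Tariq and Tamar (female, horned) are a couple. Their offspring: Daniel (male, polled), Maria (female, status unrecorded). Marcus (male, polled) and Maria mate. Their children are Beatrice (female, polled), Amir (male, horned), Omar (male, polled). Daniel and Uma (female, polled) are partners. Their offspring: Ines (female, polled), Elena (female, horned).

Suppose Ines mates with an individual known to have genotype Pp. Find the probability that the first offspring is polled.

5/6

Daniel is polled so carries P and received p from Tamar (pp), so Daniel is Pp.
Uma is polled so carries P and passed p to Elena (pp), so Uma is Pp.
Ines is a polled offspring of Daniel (Pp) × Uma (Pp), whose cross gives 1/4 PP : 1/2 Pp : 1/4 pp; conditioning on being polled, Ines is PP with probability 1/3, Pp with probability 2/3.
Summing over parental genotype combinations, P(offspring is polled) = 1/3·1 + 2/3·3/4 = 5/6.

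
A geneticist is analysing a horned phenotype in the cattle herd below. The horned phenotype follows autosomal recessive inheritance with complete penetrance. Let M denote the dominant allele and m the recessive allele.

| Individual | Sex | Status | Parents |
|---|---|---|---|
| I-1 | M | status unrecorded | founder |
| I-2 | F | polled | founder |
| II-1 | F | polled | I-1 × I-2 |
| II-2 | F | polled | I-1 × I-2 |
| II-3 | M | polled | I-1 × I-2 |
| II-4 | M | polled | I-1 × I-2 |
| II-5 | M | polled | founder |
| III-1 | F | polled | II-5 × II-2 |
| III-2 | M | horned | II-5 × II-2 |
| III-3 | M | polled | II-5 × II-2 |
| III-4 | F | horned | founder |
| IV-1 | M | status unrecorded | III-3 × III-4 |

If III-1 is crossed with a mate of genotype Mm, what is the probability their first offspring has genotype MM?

II-5 is polled so carries M and passed m to III-2 (mm), so II-5 is Mm.
II-2 is polled so carries M and passed m to III-2 (mm), so II-2 is Mm.
III-1 is a polled offspring of II-5 (Mm) × II-2 (Mm), whose cross gives 1/4 MM : 1/2 Mm : 1/4 mm; conditioning on being polled, III-1 is MM with probability 1/3, Mm with probability 2/3.
Summing over parental genotype combinations, P(offspring has genotype MM) = 1/3·1/2 + 2/3·1/4 = 1/3.

1/3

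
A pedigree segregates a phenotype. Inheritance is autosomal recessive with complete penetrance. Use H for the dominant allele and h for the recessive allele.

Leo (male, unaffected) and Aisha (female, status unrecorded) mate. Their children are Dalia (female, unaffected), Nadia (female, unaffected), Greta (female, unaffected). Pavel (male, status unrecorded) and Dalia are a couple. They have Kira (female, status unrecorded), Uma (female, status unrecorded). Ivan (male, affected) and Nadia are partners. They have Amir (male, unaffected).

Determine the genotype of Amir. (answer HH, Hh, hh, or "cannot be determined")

Hh

From phenotype alone, Amir is HH or Hh.
Amir is unaffected so carries H and received h from Ivan (hh), so Amir is Hh.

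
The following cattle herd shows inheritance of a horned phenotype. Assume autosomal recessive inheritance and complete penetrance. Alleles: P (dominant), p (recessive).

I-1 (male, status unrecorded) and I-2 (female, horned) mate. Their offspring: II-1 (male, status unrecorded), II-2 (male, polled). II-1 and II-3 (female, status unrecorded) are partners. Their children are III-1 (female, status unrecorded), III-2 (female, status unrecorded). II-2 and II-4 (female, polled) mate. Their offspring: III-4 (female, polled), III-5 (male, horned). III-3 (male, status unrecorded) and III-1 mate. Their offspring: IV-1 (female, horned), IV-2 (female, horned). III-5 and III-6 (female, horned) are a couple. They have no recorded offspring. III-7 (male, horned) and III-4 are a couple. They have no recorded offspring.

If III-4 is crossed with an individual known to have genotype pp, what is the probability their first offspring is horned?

II-2 is polled so carries P and received p from I-2 (pp), so II-2 is Pp.
II-4 is polled so carries P and passed p to III-5 (pp), so II-4 is Pp.
III-4 is a polled offspring of II-2 (Pp) × II-4 (Pp), whose cross gives 1/4 PP : 1/2 Pp : 1/4 pp; conditioning on being polled, III-4 is PP with probability 1/3, Pp with probability 2/3.
Summing over parental genotype combinations, P(offspring is horned) = 2/3·1/2 = 1/3.

1/3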